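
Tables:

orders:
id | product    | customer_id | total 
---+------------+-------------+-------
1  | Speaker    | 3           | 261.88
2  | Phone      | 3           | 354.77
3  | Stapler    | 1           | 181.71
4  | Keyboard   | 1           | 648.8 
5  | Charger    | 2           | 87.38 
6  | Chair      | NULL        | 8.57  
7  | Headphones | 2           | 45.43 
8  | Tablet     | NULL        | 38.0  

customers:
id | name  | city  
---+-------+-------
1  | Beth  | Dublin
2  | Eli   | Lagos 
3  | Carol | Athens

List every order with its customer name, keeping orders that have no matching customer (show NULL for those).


LEFT JOIN keeps every row from orders (the left table); where customer_id has no match in customers, the customer columns become NULL. Walk through each order:
  - order 1 (Speaker): customer_id=3 -> matches Carol
  - order 2 (Phone): customer_id=3 -> matches Carol
  - order 3 (Stapler): customer_id=1 -> matches Beth
  - order 4 (Keyboard): customer_id=1 -> matches Beth
  - order 5 (Charger): customer_id=2 -> matches Eli
  - order 6 (Chair): customer_id=NULL, no match -> kept with NULL
  - order 7 (Headphones): customer_id=2 -> matches Eli
  - order 8 (Tablet): customer_id=NULL, no match -> kept with NULL
All 8 rows appear; 2 have NULL customer.

SQL:
SELECT a.product, b.name AS customer
FROM orders a
LEFT JOIN customers b ON a.customer_id = b.id

Result:
product    | customer
-----------+---------
Speaker    | Carol   
Phone      | Carol   
Stapler    | Beth    
Keyboard   | Beth    
Charger    | Eli     
Chair      | NULL    
Headphones | Eli     
Tablet     | NULL    


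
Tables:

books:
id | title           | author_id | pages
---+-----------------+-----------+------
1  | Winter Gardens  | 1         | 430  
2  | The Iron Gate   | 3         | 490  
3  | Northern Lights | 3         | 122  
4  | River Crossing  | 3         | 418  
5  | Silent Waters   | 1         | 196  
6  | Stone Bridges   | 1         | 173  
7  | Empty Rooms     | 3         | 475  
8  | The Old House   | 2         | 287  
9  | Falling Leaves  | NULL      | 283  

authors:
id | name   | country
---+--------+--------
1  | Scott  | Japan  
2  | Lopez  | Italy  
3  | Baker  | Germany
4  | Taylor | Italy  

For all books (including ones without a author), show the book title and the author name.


LEFT JOIN keeps every row from books (the left table); where author_id has no match in authors, the author columns become NULL. Walk through each book:
  - book 1 (Winter Gardens): author_id=1 -> matches Scott
  - book 2 (The Iron Gate): author_id=3 -> matches Baker
  - book 3 (Northern Lights): author_id=3 -> matches Baker
  - book 4 (River Crossing): author_id=3 -> matches Baker
  - book 5 (Silent Waters): author_id=1 -> matches Scott
  - book 6 (Stone Bridges): author_id=1 -> matches Scott
  - book 7 (Empty Rooms): author_id=3 -> matches Baker
  - book 8 (The Old House): author_id=2 -> matches Lopez
  - book 9 (Falling Leaves): author_id=NULL, no match -> kept with NULL
All 9 rows appear; 1 has NULL author.

SQL:
SELECT a.title, b.name AS author
FROM books a
LEFT JOIN authors b ON a.author_id = b.id

Result:
title           | author
----------------+-------
Winter Gardens  | Scott 
The Iron Gate   | Baker 
Northern Lights | Baker 
River Crossing  | Baker 
Silent Waters   | Scott 
Stone Bridges   | Scott 
Empty Rooms     | Baker 
The Old House   | Lopez 
Falling Leaves  | NULL  


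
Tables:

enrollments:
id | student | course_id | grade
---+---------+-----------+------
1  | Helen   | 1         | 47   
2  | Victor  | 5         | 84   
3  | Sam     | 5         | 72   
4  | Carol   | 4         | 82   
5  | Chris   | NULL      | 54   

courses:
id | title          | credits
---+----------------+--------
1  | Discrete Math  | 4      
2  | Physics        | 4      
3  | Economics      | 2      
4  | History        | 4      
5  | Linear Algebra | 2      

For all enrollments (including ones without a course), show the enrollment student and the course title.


LEFT JOIN keeps every row from enrollments (the left table); where course_id has no match in courses, the course columns become NULL. Walk through each enrollment:
  - enrollment 1 (Helen): course_id=1 -> matches Discrete Math
  - enrollment 2 (Victor): course_id=5 -> matches Linear Algebra
  - enrollment 3 (Sam): course_id=5 -> matches Linear Algebra
  - enrollment 4 (Carol): course_id=4 -> matches History
  - enrollment 5 (Chris): course_id=NULL, no match -> kept with NULL
All 5 rows appear; 1 has NULL course.

SQL:
SELECT a.student, b.title AS course
FROM enrollments a
LEFT JOIN courses b ON a.course_id = b.id

Result:
student | course        
--------+---------------
Helen   | Discrete Math 
Victor  | Linear Algebra
Sam     | Linear Algebra
Carol   | History       
Chris   | NULL          


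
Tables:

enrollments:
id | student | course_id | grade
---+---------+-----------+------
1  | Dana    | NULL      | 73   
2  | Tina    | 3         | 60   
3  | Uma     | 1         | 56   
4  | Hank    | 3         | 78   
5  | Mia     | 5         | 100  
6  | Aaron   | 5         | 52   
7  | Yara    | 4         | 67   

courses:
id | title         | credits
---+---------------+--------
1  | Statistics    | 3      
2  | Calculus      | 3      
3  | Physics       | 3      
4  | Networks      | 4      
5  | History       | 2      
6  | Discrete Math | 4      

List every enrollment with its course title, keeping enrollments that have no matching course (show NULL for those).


LEFT JOIN keeps every row from enrollments (the left table); where course_id has no match in courses, the course columns become NULL. Walk through each enrollment:
  - enrollment 1 (Dana): course_id=NULL, no match -> kept with NULL
  - enrollment 2 (Tina): course_id=3 -> matches Physics
  - enrollment 3 (Uma): course_id=1 -> matches Statistics
  - enrollment 4 (Hank): course_id=3 -> matches Physics
  - enrollment 5 (Mia): course_id=5 -> matches History
  - enrollment 6 (Aaron): course_id=5 -> matches History
  - enrollment 7 (Yara): course_id=4 -> matches Networks
All 7 rows appear; 1 has NULL course.

SQL:
SELECT a.student, b.title AS course
FROM enrollments a
LEFT JOIN courses b ON a.course_id = b.id

Result:
student | course    
--------+-----------
Dana    | NULL      
Tina    | Physics   
Uma     | Statistics
Hank    | Physics   
Mia     | History   
Aaron   | History   
Yara    | Networks  


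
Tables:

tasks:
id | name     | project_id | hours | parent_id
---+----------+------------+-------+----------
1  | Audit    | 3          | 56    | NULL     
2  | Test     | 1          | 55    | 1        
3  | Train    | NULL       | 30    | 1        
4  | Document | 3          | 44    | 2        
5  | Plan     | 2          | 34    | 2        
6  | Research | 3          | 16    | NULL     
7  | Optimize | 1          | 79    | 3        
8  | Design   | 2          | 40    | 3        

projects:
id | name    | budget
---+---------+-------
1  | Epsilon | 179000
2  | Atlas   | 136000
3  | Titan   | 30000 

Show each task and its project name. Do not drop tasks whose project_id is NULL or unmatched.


LEFT JOIN keeps every row from tasks (the left table); where project_id has no match in projects, the project columns become NULL. Walk through each task:
  - task 1 (Audit): project_id=3 -> matches Titan
  - task 2 (Test): project_id=1 -> matches Epsilon
  - task 3 (Train): project_id=NULL, no match -> kept with NULL
  - task 4 (Document): project_id=3 -> matches Titan
  - task 5 (Plan): project_id=2 -> matches Atlas
  - task 6 (Research): project_id=3 -> matches Titan
  - task 7 (Optimize): project_id=1 -> matches Epsilon
  - task 8 (Design): project_id=2 -> matches Atlas
All 8 rows appear; 1 has NULL project.

SQL:
SELECT a.name, b.name AS project
FROM tasks a
LEFT JOIN projects b ON a.project_id = b.id

Result:
name     | project
---------+--------
Audit    | Titan  
Test     | Epsilon
Train    | NULL   
Document | Titan  
Plan     | Atlas  
Research | Titan  
Optimize | Epsilon
Design   | Atlas  


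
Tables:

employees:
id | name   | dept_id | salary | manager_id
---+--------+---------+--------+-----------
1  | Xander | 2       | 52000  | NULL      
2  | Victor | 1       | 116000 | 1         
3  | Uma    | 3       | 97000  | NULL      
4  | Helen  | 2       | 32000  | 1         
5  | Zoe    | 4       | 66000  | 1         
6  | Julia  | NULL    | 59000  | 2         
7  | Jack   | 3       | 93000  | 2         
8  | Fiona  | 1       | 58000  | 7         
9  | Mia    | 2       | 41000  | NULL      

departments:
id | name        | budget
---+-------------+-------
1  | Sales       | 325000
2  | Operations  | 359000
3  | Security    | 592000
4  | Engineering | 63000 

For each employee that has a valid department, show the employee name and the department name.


INNER JOIN keeps only employees rows whose dept_id matches an id in departments. Walk through each employee:
  - employee 1 (Xander): dept_id=2 -> matches Operations
  - employee 2 (Victor): dept_id=1 -> matches Sales
  - employee 3 (Uma): dept_id=3 -> matches Security
  - employee 4 (Helen): dept_id=2 -> matches Operations
  - employee 5 (Zoe): dept_id=4 -> matches Engineering
  - employee 6 (Julia): dept_id=NULL, no match -> dropped
  - employee 7 (Jack): dept_id=3 -> matches Security
  - employee 8 (Fiona): dept_id=1 -> matches Sales
  - employee 9 (Mia): dept_id=2 -> matches Operations
So 1 of 9 rows is dropped.

SQL:
SELECT a.name, b.name AS department
FROM employees a
INNER JOIN departments b ON a.dept_id = b.id

Result:
name   | department 
-------+------------
Xander | Operations 
Victor | Sales      
Uma    | Security   
Helen  | Operations 
Zoe    | Engineering
Jack   | Security   
Fiona  | Sales      
Mia    | Operations 


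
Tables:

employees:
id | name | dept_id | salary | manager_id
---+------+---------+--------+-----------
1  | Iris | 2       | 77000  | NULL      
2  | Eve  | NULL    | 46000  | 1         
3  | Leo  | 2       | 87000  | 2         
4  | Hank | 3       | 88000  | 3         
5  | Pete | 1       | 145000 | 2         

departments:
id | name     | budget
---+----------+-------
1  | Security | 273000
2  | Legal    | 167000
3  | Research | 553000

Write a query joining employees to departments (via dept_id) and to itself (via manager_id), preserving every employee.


Two LEFT JOINs from the same base table employees: one to departments via dept_id, one to employees itself via manager_id. Both are LEFT so every employee is preserved.
Match against departments:
  - employee 1 (Iris): dept_id=2 -> matches Legal
  - employee 2 (Eve): dept_id=NULL, no match -> kept with NULL
  - employee 3 (Leo): dept_id=2 -> matches Legal
  - employee 4 (Hank): dept_id=3 -> matches Research
  - employee 5 (Pete): dept_id=1 -> matches Security
Match against employees (self):
  - employee 1 (Iris): manager_id=NULL -> NULL
  - employee 2 (Eve): manager_id=1 -> Iris
  - employee 3 (Leo): manager_id=2 -> Eve
  - employee 4 (Hank): manager_id=3 -> Leo
  - employee 5 (Pete): manager_id=2 -> Eve

SQL:
SELECT a.name, b.name AS department, c.name AS manager
FROM employees a
LEFT JOIN departments b ON a.dept_id = b.id
LEFT JOIN employees c ON a.manager_id = c.id

Result:
name | department | manager
-----+------------+--------
Iris | Legal      | NULL   
Eve  | NULL       | Iris   
Leo  | Legal      | Eve    
Hank | Research   | Leo    
Pete | Security   | Eve    


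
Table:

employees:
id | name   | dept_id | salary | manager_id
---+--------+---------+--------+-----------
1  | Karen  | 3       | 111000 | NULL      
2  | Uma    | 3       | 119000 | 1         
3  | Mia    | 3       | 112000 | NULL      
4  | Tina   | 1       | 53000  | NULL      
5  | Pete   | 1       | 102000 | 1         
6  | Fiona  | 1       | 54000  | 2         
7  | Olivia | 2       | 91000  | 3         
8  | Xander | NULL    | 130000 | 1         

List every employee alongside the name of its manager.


This is a self-join: employees is joined to a second copy of itself, matching each row's manager_id to another row's id. Use LEFT JOIN so rows with manager_id=NULL are kept.
  - employee 1 (Karen): manager_id=NULL -> NULL
  - employee 2 (Uma): manager_id=1 -> Karen
  - employee 3 (Mia): manager_id=NULL -> NULL
  - employee 4 (Tina): manager_id=NULL -> NULL
  - employee 5 (Pete): manager_id=1 -> Karen
  - employee 6 (Fiona): manager_id=2 -> Uma
  - employee 7 (Olivia): manager_id=3 -> Mia
  - employee 8 (Xander): manager_id=1 -> Karen

SQL:
SELECT a.name AS item, b.name AS manager
FROM employees a
LEFT JOIN employees b ON a.manager_id = b.id

Result:
item   | manager
-------+--------
Karen  | NULL   
Uma    | Karen  
Mia    | NULL   
Tina   | NULL   
Pete   | Karen  
Fiona  | Uma    
Olivia | Mia    
Xander | Karen  


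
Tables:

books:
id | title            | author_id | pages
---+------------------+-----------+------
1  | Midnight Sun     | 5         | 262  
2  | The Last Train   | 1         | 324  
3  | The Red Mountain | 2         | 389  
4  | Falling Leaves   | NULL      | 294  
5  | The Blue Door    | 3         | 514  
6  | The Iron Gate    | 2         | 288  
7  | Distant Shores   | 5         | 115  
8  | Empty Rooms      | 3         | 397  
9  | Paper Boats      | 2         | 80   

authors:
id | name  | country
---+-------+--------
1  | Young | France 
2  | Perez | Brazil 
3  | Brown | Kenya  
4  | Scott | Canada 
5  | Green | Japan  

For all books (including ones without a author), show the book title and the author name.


LEFT JOIN keeps every row from books (the left table); where author_id has no match in authors, the author columns become NULL. Walk through each book:
  - book 1 (Midnight Sun): author_id=5 -> matches Green
  - book 2 (The Last Train): author_id=1 -> matches Young
  - book 3 (The Red Mountain): author_id=2 -> matches Perez
  - book 4 (Falling Leaves): author_id=NULL, no match -> kept with NULL
  - book 5 (The Blue Door): author_id=3 -> matches Brown
  - book 6 (The Iron Gate): author_id=2 -> matches Perez
  - book 7 (Distant Shores): author_id=5 -> matches Green
  - book 8 (Empty Rooms): author_id=3 -> matches Brown
  - book 9 (Paper Boats): author_id=2 -> matches Perez
All 9 rows appear; 1 has NULL author.

SQL:
SELECT a.title, b.name AS author
FROM books a
LEFT JOIN authors b ON a.author_id = b.id

Result:
title            | author
-----------------+-------
Midnight Sun     | Green 
The Last Train   | Young 
The Red Mountain | Perez 
Falling Leaves   | NULL  
The Blue Door    | Brown 
The Iron Gate    | Perez 
Distant Shores   | Green 
Empty Rooms      | Brown 
Paper Boats      | Perez 


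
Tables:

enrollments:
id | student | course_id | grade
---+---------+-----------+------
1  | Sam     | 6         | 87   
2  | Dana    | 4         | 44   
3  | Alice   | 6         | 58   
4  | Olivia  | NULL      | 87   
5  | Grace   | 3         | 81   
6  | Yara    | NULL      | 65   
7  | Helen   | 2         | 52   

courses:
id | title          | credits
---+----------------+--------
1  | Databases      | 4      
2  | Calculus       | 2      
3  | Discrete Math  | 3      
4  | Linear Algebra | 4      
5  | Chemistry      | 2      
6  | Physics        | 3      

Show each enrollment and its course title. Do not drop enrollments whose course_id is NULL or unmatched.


LEFT JOIN keeps every row from enrollments (the left table); where course_id has no match in courses, the course columns become NULL. Walk through each enrollment:
  - enrollment 1 (Sam): course_id=6 -> matches Physics
  - enrollment 2 (Dana): course_id=4 -> matches Linear Algebra
  - enrollment 3 (Alice): course_id=6 -> matches Physics
  - enrollment 4 (Olivia): course_id=NULL, no match -> kept with NULL
  - enrollment 5 (Grace): course_id=3 -> matches Discrete Math
  - enrollment 6 (Yara): course_id=NULL, no match -> kept with NULL
  - enrollment 7 (Helen): course_id=2 -> matches Calculus
All 7 rows appear; 2 have NULL course.

SQL:
SELECT a.student, b.title AS course
FROM enrollments a
LEFT JOIN courses b ON a.course_id = b.id

Result:
student | course        
--------+---------------
Sam     | Physics       
Dana    | Linear Algebra
Alice   | Physics       
Olivia  | NULL          
Grace   | Discrete Math 
Yara    | NULL          
Helen   | Calculus      


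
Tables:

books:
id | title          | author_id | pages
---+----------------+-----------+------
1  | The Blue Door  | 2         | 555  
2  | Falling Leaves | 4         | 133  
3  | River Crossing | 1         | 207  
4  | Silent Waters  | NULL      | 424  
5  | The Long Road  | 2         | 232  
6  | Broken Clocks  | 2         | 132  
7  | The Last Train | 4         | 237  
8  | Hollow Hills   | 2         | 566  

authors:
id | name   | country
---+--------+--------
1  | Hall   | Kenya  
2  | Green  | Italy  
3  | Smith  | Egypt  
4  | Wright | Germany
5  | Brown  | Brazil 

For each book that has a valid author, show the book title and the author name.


INNER JOIN keeps only books rows whose author_id matches an id in authors. Walk through each book:
  - book 1 (The Blue Door): author_id=2 -> matches Green
  - book 2 (Falling Leaves): author_id=4 -> matches Wright
  - book 3 (River Crossing): author_id=1 -> matches Hall
  - book 4 (Silent Waters): author_id=NULL, no match -> dropped
  - book 5 (The Long Road): author_id=2 -> matches Green
  - book 6 (Broken Clocks): author_id=2 -> matches Green
  - book 7 (The Last Train): author_id=4 -> matches Wright
  - book 8 (Hollow Hills): author_id=2 -> matches Green
So 1 of 8 rows is dropped.

SQL:
SELECT a.title, b.name AS author
FROM books a
INNER JOIN authors b ON a.author_id = b.id

Result:
title          | author
---------------+-------
The Blue Door  | Green 
Falling Leaves | Wright
River Crossing | Hall  
The Long Road  | Green 
Broken Clocks  | Green 
The Last Train | Wright
Hollow Hills   | Green 


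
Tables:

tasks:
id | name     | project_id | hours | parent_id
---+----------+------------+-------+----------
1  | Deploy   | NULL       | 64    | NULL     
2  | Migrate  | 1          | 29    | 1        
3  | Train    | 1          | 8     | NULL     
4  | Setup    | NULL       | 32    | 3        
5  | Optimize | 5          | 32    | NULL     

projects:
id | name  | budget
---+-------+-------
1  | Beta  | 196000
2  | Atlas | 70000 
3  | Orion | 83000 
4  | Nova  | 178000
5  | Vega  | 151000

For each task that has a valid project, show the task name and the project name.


INNER JOIN keeps only tasks rows whose project_id matches an id in projects. Walk through each task:
  - task 1 (Deploy): project_id=NULL, no match -> dropped
  - task 2 (Migrate): project_id=1 -> matches Beta
  - task 3 (Train): project_id=1 -> matches Beta
  - task 4 (Setup): project_id=NULL, no match -> dropped
  - task 5 (Optimize): project_id=5 -> matches Vega
So 2 of 5 rows are dropped.

SQL:
SELECT a.name, b.name AS project
FROM tasks a
INNER JOIN projects b ON a.project_id = b.id

Result:
name     | project
---------+--------
Migrate  | Beta   
Train    | Beta   
Optimize | Vega   


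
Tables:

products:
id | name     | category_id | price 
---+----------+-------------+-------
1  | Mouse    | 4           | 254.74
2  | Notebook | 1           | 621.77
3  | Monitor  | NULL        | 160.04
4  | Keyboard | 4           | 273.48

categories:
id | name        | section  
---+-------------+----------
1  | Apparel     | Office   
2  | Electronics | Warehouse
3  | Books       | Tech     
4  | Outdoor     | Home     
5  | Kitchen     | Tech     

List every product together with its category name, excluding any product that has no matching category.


INNER JOIN keeps only products rows whose category_id matches an id in categories. Walk through each product:
  - product 1 (Mouse): category_id=4 -> matches Outdoor
  - product 2 (Notebook): category_id=1 -> matches Apparel
  - product 3 (Monitor): category_id=NULL, no match -> dropped
  - product 4 (Keyboard): category_id=4 -> matches Outdoor
So 1 of 4 rows is dropped.

SQL:
SELECT a.name, b.name AS category
FROM products a
INNER JOIN categories b ON a.category_id = b.id

Result:
name     | category
---------+---------
Mouse    | Outdoor 
Notebook | Apparel 
Keyboard | Outdoor 


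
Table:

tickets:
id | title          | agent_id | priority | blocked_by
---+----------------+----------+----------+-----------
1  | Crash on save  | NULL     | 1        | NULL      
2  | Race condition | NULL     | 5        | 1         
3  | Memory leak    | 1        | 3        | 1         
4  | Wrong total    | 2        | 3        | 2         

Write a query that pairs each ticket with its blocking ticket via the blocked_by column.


This is a self-join: tickets is joined to a second copy of itself, matching each row's blocked_by to another row's id. Use LEFT JOIN so rows with blocked_by=NULL are kept.
  - ticket 1 (Crash on save): blocked_by=NULL -> NULL
  - ticket 2 (Race condition): blocked_by=1 -> Crash on save
  - ticket 3 (Memory leak): blocked_by=1 -> Crash on save
  - ticket 4 (Wrong total): blocked_by=2 -> Race condition

SQL:
SELECT a.title AS item, b.title AS blocked_by
FROM tickets a
LEFT JOIN tickets b ON a.blocked_by = b.id

Result:
item           | blocked_by    
---------------+---------------
Crash on save  | NULL          
Race condition | Crash on save 
Memory leak    | Crash on save 
Wrong total    | Race condition


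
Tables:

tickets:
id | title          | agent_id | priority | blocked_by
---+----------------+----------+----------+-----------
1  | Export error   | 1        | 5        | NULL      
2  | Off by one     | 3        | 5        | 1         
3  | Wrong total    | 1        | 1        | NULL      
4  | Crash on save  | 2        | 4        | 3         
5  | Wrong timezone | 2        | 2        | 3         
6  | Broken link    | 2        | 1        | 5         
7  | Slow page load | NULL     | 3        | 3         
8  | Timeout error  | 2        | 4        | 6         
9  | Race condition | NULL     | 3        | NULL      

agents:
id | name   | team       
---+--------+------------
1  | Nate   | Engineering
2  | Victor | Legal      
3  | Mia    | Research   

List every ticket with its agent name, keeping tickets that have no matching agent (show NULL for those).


LEFT JOIN keeps every row from tickets (the left table); where agent_id has no match in agents, the agent columns become NULL. Walk through each ticket:
  - ticket 1 (Export error): agent_id=1 -> matches Nate
  - ticket 2 (Off by one): agent_id=3 -> matches Mia
  - ticket 3 (Wrong total): agent_id=1 -> matches Nate
  - ticket 4 (Crash on save): agent_id=2 -> matches Victor
  - ticket 5 (Wrong timezone): agent_id=2 -> matches Victor
  - ticket 6 (Broken link): agent_id=2 -> matches Victor
  - ticket 7 (Slow page load): agent_id=NULL, no match -> kept with NULL
  - ticket 8 (Timeout error): agent_id=2 -> matches Victor
  - ticket 9 (Race condition): agent_id=NULL, no match -> kept with NULL
All 9 rows appear; 2 have NULL agent.

SQL:
SELECT a.title, b.name AS agent
FROM tickets a
LEFT JOIN agents b ON a.agent_id = b.id

Result:
title          | agent 
---------------+-------
Export error   | Nate  
Off by one     | Mia   
Wrong total    | Nate  
Crash on save  | Victor
Wrong timezone | Victor
Broken link    | Victor
Slow page load | NULL  
Timeout error  | Victor
Race condition | NULL  


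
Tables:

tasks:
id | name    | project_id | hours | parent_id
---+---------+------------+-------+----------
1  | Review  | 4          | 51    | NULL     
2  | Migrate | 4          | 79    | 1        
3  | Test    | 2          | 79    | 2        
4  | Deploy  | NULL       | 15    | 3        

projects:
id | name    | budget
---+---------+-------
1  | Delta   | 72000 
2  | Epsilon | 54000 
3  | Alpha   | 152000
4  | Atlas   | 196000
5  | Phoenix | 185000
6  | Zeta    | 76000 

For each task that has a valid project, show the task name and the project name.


INNER JOIN keeps only tasks rows whose project_id matches an id in projects. Walk through each task:
  - task 1 (Review): project_id=4 -> matches Atlas
  - task 2 (Migrate): project_id=4 -> matches Atlas
  - task 3 (Test): project_id=2 -> matches Epsilon
  - task 4 (Deploy): project_id=NULL, no match -> dropped
So 1 of 4 rows is dropped.

SQL:
SELECT a.name, b.name AS project
FROM tasks a
INNER JOIN projects b ON a.project_id = b.id

Result:
name    | project
--------+--------
Review  | Atlas  
Migrate | Atlas  
Test    | Epsilon


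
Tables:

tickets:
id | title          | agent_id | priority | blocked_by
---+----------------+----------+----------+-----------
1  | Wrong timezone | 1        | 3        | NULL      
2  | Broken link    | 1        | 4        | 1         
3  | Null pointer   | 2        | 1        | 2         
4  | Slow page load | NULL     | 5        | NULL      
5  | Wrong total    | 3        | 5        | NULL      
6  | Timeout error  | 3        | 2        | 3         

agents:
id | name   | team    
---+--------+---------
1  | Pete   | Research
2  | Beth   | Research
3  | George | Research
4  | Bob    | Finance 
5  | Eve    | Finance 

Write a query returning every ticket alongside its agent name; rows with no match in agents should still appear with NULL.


LEFT JOIN keeps every row from tickets (the left table); where agent_id has no match in agents, the agent columns become NULL. Walk through each ticket:
  - ticket 1 (Wrong timezone): agent_id=1 -> matches Pete
  - ticket 2 (Broken link): agent_id=1 -> matches Pete
  - ticket 3 (Null pointer): agent_id=2 -> matches Beth
  - ticket 4 (Slow page load): agent_id=NULL, no match -> kept with NULL
  - ticket 5 (Wrong total): agent_id=3 -> matches George
  - ticket 6 (Timeout error): agent_id=3 -> matches George
All 6 rows appear; 1 has NULL agent.

SQL:
SELECT a.title, b.name AS agent
FROM tickets a
LEFT JOIN agents b ON a.agent_id = b.id

Result:
title          | agent 
---------------+-------
Wrong timezone | Pete  
Broken link    | Pete  
Null pointer   | Beth  
Slow page load | NULL  
Wrong total    | George
Timeout error  | George


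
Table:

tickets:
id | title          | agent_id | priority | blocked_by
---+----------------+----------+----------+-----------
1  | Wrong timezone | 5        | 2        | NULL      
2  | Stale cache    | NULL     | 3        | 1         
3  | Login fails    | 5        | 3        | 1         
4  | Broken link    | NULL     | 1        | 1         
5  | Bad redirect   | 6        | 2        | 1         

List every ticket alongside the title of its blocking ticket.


This is a self-join: tickets is joined to a second copy of itself, matching each row's blocked_by to another row's id. Use LEFT JOIN so rows with blocked_by=NULL are kept.
  - ticket 1 (Wrong timezone): blocked_by=NULL -> NULL
  - ticket 2 (Stale cache): blocked_by=1 -> Wrong timezone
  - ticket 3 (Login fails): blocked_by=1 -> Wrong timezone
  - ticket 4 (Broken link): blocked_by=1 -> Wrong timezone
  - ticket 5 (Bad redirect): blocked_by=1 -> Wrong timezone

SQL:
SELECT a.title AS item, b.title AS blocked_by
FROM tickets a
LEFT JOIN tickets b ON a.blocked_by = b.id

Result:
item           | blocked_by    
---------------+---------------
Wrong timezone | NULL          
Stale cache    | Wrong timezone
Login fails    | Wrong timezone
Broken link    | Wrong timezone
Bad redirect   | Wrong timezone


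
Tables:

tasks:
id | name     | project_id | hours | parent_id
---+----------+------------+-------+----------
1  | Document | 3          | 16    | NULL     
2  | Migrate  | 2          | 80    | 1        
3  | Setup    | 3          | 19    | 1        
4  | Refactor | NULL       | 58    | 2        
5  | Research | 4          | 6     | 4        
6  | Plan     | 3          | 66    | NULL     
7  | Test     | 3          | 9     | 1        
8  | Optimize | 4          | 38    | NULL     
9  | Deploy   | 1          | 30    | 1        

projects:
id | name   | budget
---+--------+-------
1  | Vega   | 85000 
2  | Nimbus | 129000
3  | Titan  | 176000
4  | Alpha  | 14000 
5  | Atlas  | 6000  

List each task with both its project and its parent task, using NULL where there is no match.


Two LEFT JOINs from the same base table tasks: one to projects via project_id, one to tasks itself via parent_id. Both are LEFT so every task is preserved.
Match against projects:
  - task 1 (Document): project_id=3 -> matches Titan
  - task 2 (Migrate): project_id=2 -> matches Nimbus
  - task 3 (Setup): project_id=3 -> matches Titan
  - task 4 (Refactor): project_id=NULL, no match -> kept with NULL
  - task 5 (Research): project_id=4 -> matches Alpha
  - task 6 (Plan): project_id=3 -> matches Titan
  - task 7 (Test): project_id=3 -> matches Titan
  - task 8 (Optimize): project_id=4 -> matches Alpha
  - task 9 (Deploy): project_id=1 -> matches Vega
Match against tasks (self):
  - task 1 (Document): parent_id=NULL -> NULL
  - task 2 (Migrate): parent_id=1 -> Document
  - task 3 (Setup): parent_id=1 -> Document
  - task 4 (Refactor): parent_id=2 -> Migrate
  - task 5 (Research): parent_id=4 -> Refactor
  - task 6 (Plan): parent_id=NULL -> NULL
  - task 7 (Test): parent_id=1 -> Document
  - task 8 (Optimize): parent_id=NULL -> NULL
  - task 9 (Deploy): parent_id=1 -> Document

SQL:
SELECT a.name, b.name AS project, c.name AS parent
FROM tasks a
LEFT JOIN projects b ON a.project_id = b.id
LEFT JOIN tasks c ON a.parent_id = c.id

Result:
name     | project | parent  
---------+---------+---------
Document | Titan   | NULL    
Migrate  | Nimbus  | Document
Setup    | Titan   | Document
Refactor | NULL    | Migrate 
Research | Alpha   | Refactor
Plan     | Titan   | NULL    
Test     | Titan   | Document
Optimize | Alpha   | NULL    
Deploy   | Vega    | Document


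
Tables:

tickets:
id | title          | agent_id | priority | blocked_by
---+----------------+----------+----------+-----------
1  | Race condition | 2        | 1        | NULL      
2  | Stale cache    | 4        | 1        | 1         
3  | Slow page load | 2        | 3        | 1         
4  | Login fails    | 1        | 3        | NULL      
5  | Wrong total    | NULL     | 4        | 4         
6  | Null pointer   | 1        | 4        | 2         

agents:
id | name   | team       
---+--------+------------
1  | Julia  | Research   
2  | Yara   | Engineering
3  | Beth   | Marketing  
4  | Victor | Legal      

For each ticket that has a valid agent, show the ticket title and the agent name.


INNER JOIN keeps only tickets rows whose agent_id matches an id in agents. Walk through each ticket:
  - ticket 1 (Race condition): agent_id=2 -> matches Yara
  - ticket 2 (Stale cache): agent_id=4 -> matches Victor
  - ticket 3 (Slow page load): agent_id=2 -> matches Yara
  - ticket 4 (Login fails): agent_id=1 -> matches Julia
  - ticket 5 (Wrong total): agent_id=NULL, no match -> dropped
  - ticket 6 (Null pointer): agent_id=1 -> matches Julia
So 1 of 6 rows is dropped.

SQL:
SELECT a.title, b.name AS agent
FROM tickets a
INNER JOIN agents b ON a.agent_id = b.id

Result:
title          | agent 
---------------+-------
Race condition | Yara  
Stale cache    | Victor
Slow page load | Yara  
Login fails    | Julia 
Null pointer   | Julia 


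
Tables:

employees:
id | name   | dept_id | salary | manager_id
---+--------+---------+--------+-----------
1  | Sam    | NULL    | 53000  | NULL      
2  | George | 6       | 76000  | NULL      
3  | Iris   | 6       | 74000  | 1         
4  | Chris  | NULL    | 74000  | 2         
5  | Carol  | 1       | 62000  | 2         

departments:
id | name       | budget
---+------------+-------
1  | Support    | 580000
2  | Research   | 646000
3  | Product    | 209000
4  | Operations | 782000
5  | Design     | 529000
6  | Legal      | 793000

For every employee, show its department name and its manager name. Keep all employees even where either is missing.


Two LEFT JOINs from the same base table employees: one to departments via dept_id, one to employees itself via manager_id. Both are LEFT so every employee is preserved.
Match against departments:
  - employee 1 (Sam): dept_id=NULL, no match -> kept with NULL
  - employee 2 (George): dept_id=6 -> matches Legal
  - employee 3 (Iris): dept_id=6 -> matches Legal
  - employee 4 (Chris): dept_id=NULL, no match -> kept with NULL
  - employee 5 (Carol): dept_id=1 -> matches Support
Match against employees (self):
  - employee 1 (Sam): manager_id=NULL -> NULL
  - employee 2 (George): manager_id=NULL -> NULL
  - employee 3 (Iris): manager_id=1 -> Sam
  - employee 4 (Chris): manager_id=2 -> George
  - employee 5 (Carol): manager_id=2 -> George

SQL:
SELECT a.name, b.name AS department, c.name AS manager
FROM employees a
LEFT JOIN departments b ON a.dept_id = b.id
LEFT JOIN employees c ON a.manager_id = c.id

Result:
name   | department | manager
-------+------------+--------
Sam    | NULL       | NULL   
George | Legal      | NULL   
Iris   | Legal      | Sam    
Chris  | NULL       | George 
Carol  | Support    | George 


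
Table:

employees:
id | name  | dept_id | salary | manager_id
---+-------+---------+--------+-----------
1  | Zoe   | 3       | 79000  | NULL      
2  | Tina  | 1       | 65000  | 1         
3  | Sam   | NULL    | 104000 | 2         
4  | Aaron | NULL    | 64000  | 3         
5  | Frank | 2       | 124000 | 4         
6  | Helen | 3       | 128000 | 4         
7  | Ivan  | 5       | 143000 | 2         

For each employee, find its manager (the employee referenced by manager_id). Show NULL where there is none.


This is a self-join: employees is joined to a second copy of itself, matching each row's manager_id to another row's id. Use LEFT JOIN so rows with manager_id=NULL are kept.
  - employee 1 (Zoe): manager_id=NULL -> NULL
  - employee 2 (Tina): manager_id=1 -> Zoe
  - employee 3 (Sam): manager_id=2 -> Tina
  - employee 4 (Aaron): manager_id=3 -> Sam
  - employee 5 (Frank): manager_id=4 -> Aaron
  - employee 6 (Helen): manager_id=4 -> Aaron
  - employee 7 (Ivan): manager_id=2 -> Tina

SQL:
SELECT a.name AS item, b.name AS manager
FROM employees a
LEFT JOIN employees b ON a.manager_id = b.id

Result:
item  | manager
------+--------
Zoe   | NULL   
Tina  | Zoe    
Sam   | Tina   
Aaron | Sam    
Frank | Aaron  
Helen | Aaron  
Ivan  | Tina   


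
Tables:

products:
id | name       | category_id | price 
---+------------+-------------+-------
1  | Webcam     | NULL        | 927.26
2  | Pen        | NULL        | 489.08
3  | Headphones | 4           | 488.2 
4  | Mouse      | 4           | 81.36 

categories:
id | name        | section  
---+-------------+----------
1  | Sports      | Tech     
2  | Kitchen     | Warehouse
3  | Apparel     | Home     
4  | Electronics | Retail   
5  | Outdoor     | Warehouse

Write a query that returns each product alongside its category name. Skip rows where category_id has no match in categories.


INNER JOIN keeps only products rows whose category_id matches an id in categories. Walk through each product:
  - product 1 (Webcam): category_id=NULL, no match -> dropped
  - product 2 (Pen): category_id=NULL, no match -> dropped
  - product 3 (Headphones): category_id=4 -> matches Electronics
  - product 4 (Mouse): category_id=4 -> matches Electronics
So 2 of 4 rows are dropped.

SQL:
SELECT a.name, b.name AS category
FROM products a
INNER JOIN categories b ON a.category_id = b.id

Result:
name       | category   
-----------+------------
Headphones | Electronics
Mouse      | Electronics


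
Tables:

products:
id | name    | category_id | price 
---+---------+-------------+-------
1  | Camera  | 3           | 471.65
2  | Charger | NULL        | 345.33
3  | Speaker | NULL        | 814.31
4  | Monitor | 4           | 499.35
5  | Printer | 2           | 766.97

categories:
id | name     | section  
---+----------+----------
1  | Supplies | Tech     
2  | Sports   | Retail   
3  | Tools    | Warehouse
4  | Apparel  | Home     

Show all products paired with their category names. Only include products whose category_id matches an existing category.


INNER JOIN keeps only products rows whose category_id matches an id in categories. Walk through each product:
  - product 1 (Camera): category_id=3 -> matches Tools
  - product 2 (Charger): category_id=NULL, no match -> dropped
  - product 3 (Speaker): category_id=NULL, no match -> dropped
  - product 4 (Monitor): category_id=4 -> matches Apparel
  - product 5 (Printer): category_id=2 -> matches Sports
So 2 of 5 rows are dropped.

SQL:
SELECT a.name, b.name AS category
FROM products a
INNER JOIN categories b ON a.category_id = b.id

Result:
name    | category
--------+---------
Camera  | Tools   
Monitor | Apparel 
Printer | Sports  


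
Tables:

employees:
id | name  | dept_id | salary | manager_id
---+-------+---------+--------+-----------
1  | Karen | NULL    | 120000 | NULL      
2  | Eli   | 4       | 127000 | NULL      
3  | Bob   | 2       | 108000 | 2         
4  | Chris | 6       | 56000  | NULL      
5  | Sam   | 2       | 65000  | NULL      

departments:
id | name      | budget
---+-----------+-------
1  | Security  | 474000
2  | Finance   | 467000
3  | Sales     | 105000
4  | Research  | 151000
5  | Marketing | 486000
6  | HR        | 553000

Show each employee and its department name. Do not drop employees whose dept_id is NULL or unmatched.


LEFT JOIN keeps every row from employees (the left table); where dept_id has no match in departments, the department columns become NULL. Walk through each employee:
  - employee 1 (Karen): dept_id=NULL, no match -> kept with NULL
  - employee 2 (Eli): dept_id=4 -> matches Research
  - employee 3 (Bob): dept_id=2 -> matches Finance
  - employee 4 (Chris): dept_id=6 -> matches HR
  - employee 5 (Sam): dept_id=2 -> matches Finance
All 5 rows appear; 1 has NULL department.

SQL:
SELECT a.name, b.name AS department
FROM employees a
LEFT JOIN departments b ON a.dept_id = b.id

Result:
name  | department
------+-----------
Karen | NULL      
Eli   | Research  
Bob   | Finance   
Chris | HR        
Sam   | Finance   


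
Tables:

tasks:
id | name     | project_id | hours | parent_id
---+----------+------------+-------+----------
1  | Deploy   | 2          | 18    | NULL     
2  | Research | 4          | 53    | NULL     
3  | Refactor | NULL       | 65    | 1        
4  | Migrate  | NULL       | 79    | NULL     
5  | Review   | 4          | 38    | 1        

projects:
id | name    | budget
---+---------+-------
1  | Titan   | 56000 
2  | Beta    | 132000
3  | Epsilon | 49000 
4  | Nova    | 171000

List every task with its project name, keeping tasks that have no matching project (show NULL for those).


LEFT JOIN keeps every row from tasks (the left table); where project_id has no match in projects, the project columns become NULL. Walk through each task:
  - task 1 (Deploy): project_id=2 -> matches Beta
  - task 2 (Research): project_id=4 -> matches Nova
  - task 3 (Refactor): project_id=NULL, no match -> kept with NULL
  - task 4 (Migrate): project_id=NULL, no match -> kept with NULL
  - task 5 (Review): project_id=4 -> matches Nova
All 5 rows appear; 2 have NULL project.

SQL:
SELECT a.name, b.name AS project
FROM tasks a
LEFT JOIN projects b ON a.project_id = b.id

Result:
name     | project
---------+--------
Deploy   | Beta   
Research | Nova   
Refactor | NULL   
Migrate  | NULL   
Review   | Nova   


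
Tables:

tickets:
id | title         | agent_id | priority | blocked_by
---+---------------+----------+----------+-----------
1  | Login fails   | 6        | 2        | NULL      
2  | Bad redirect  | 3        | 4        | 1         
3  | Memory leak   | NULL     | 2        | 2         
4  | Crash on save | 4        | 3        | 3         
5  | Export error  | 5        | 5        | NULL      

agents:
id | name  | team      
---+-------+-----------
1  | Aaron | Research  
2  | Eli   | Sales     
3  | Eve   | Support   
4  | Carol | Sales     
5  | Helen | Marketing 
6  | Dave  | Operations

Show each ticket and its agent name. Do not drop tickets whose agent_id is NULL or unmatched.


LEFT JOIN keeps every row from tickets (the left table); where agent_id has no match in agents, the agent columns become NULL. Walk through each ticket:
  - ticket 1 (Login fails): agent_id=6 -> matches Dave
  - ticket 2 (Bad redirect): agent_id=3 -> matches Eve
  - ticket 3 (Memory leak): agent_id=NULL, no match -> kept with NULL
  - ticket 4 (Crash on save): agent_id=4 -> matches Carol
  - ticket 5 (Export error): agent_id=5 -> matches Helen
All 5 rows appear; 1 has NULL agent.

SQL:
SELECT a.title, b.name AS agent
FROM tickets a
LEFT JOIN agents b ON a.agent_id = b.id

Result:
title         | agent
--------------+------
Login fails   | Dave 
Bad redirect  | Eve  
Memory leak   | NULL 
Crash on save | Carol
Export error  | Helen
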